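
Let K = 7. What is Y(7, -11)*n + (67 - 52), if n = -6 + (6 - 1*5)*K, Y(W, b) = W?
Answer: 22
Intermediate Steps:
n = 1 (n = -6 + (6 - 1*5)*7 = -6 + (6 - 5)*7 = -6 + 1*7 = -6 + 7 = 1)
Y(7, -11)*n + (67 - 52) = 7*1 + (67 - 52) = 7 + 15 = 22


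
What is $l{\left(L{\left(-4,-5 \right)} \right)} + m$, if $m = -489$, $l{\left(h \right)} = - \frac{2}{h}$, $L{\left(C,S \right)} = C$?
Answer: $- \frac{977}{2} \approx -488.5$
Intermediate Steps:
$l{\left(L{\left(-4,-5 \right)} \right)} + m = - \frac{2}{-4} - 489 = \left(-2\right) \left(- \frac{1}{4}\right) - 489 = \frac{1}{2} - 489 = - \frac{977}{2}$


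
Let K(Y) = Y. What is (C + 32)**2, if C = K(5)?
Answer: 1369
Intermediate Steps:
C = 5
(C + 32)**2 = (5 + 32)**2 = 37**2 = 1369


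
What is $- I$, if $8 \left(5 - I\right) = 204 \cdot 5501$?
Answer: $\frac{280541}{2} \approx 1.4027 \cdot 10^{5}$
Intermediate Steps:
$I = - \frac{280541}{2}$ ($I = 5 - \frac{204 \cdot 5501}{8} = 5 - \frac{280551}{2} = - \frac{280541}{2} \approx -1.4027 \cdot 10^{5}$)
$- I = \left(-1\right) \left(- \frac{280541}{2}\right) = \frac{280541}{2}$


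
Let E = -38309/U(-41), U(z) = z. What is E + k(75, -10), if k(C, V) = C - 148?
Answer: 35316/41 ≈ 861.37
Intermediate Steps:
k(C, V) = -148 + C
E = 38309/41 (E = -38309/(-41) = -38309*(-1/41) = 38309/41 ≈ 934.37)
E + k(75, -10) = 38309/41 + (-148 + 75) = 38309/41 - 73 = 35316/41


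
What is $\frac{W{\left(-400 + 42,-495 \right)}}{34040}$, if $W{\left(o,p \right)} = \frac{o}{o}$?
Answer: $\frac{1}{34040} \approx 2.9377 \cdot 10^{-5}$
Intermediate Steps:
$W{\left(o,p \right)} = 1$
$\frac{W{\left(-400 + 42,-495 \right)}}{34040} = 1 \cdot \frac{1}{34040} = \frac{1}{34040}$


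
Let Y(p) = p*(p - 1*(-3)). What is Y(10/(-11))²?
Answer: 52900/14641 ≈ 3.6131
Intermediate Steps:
Y(p) = p*(3 + p) (Y(p) = p*(p + 3) = p*(3 + p))
Y(10/(-11))² = ((10/(-11))*(3 + 10/(-11)))² = ((10*(-1/11))*(3 + 10*(-1/11)))² = (-10*(3 - 10/11)/11)² = (-10/11*23/11)² = (-230/121)² = 52900/14641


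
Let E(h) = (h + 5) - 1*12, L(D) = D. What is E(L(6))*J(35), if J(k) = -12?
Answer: 12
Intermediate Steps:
E(h) = -7 + h (E(h) = (5 + h) - 12 = -7 + h)
E(L(6))*J(35) = (-7 + 6)*(-12) = -1*(-12) = 12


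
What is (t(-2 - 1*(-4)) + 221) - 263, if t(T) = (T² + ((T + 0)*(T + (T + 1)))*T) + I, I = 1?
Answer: -17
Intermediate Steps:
t(T) = 1 + T² + T²*(1 + 2*T) (t(T) = (T² + ((T + 0)*(T + (T + 1)))*T) + 1 = (T² + (T*(T + (1 + T)))*T) + 1 = (T² + (T*(1 + 2*T))*T) + 1 = (T² + T²*(1 + 2*T)) + 1 = 1 + T² + T²*(1 + 2*T))
(t(-2 - 1*(-4)) + 221) - 263 = ((1 + 2*(-2 - 1*(-4))² + 2*(-2 - 1*(-4))³) + 221) - 263 = ((1 + 2*(-2 + 4)² + 2*(-2 + 4)³) + 221) - 263 = ((1 + 2*2² + 2*2³) + 221) - 263 = ((1 + 2*4 + 2*8) + 221) - 263 = ((1 + 8 + 16) + 221) - 263 = (25 + 221) - 263 = 246 - 263 = -17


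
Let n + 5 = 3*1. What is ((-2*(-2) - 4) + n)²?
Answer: 4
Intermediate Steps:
n = -2 (n = -5 + 3*1 = -5 + 3 = -2)
((-2*(-2) - 4) + n)² = ((-2*(-2) - 4) - 2)² = ((4 - 4) - 2)² = (0 - 2)² = (-2)² = 4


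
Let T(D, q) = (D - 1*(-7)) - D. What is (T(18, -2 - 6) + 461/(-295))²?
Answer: 2572816/87025 ≈ 29.564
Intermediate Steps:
T(D, q) = 7 (T(D, q) = (D + 7) - D = (7 + D) - D = 7)
(T(18, -2 - 6) + 461/(-295))² = (7 + 461/(-295))² = (7 + 461*(-1/295))² = (7 - 461/295)² = (1604/295)² = 2572816/87025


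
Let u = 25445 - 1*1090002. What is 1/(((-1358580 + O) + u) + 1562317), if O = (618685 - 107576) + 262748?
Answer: -1/86963 ≈ -1.1499e-5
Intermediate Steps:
u = -1064557 (u = 25445 - 1090002 = -1064557)
O = 773857 (O = 511109 + 262748 = 773857)
1/(((-1358580 + O) + u) + 1562317) = 1/(((-1358580 + 773857) - 1064557) + 1562317) = 1/((-584723 - 1064557) + 1562317) = 1/(-1649280 + 1562317) = 1/(-86963) = -1/86963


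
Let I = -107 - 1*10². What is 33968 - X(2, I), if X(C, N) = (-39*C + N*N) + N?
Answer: -8596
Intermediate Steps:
I = -207 (I = -107 - 1*100 = -107 - 100 = -207)
X(C, N) = N + N² - 39*C (X(C, N) = (-39*C + N²) + N = (N² - 39*C) + N = N + N² - 39*C)
33968 - X(2, I) = 33968 - (-207 + (-207)² - 39*2) = 33968 - (-207 + 42849 - 78) = 33968 - 1*42564 = 33968 - 42564 = -8596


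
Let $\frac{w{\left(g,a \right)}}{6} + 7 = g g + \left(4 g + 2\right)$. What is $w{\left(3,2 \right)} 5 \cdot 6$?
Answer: $2880$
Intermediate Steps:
$w{\left(g,a \right)} = -30 + 6 g^{2} + 24 g$ ($w{\left(g,a \right)} = -42 + 6 \left(g g + \left(4 g + 2\right)\right) = -42 + 6 \left(g^{2} + \left(2 + 4 g\right)\right) = -42 + 6 \left(2 + g^{2} + 4 g\right) = -42 + \left(12 + 6 g^{2} + 24 g\right) = -30 + 6 g^{2} + 24 g$)
$w{\left(3,2 \right)} 5 \cdot 6 = \left(-30 + 6 \cdot 3^{2} + 24 \cdot 3\right) 5 \cdot 6 = \left(-30 + 6 \cdot 9 + 72\right) 5 \cdot 6 = \left(-30 + 54 + 72\right) 5 \cdot 6 = 96 \cdot 5 \cdot 6 = 480 \cdot 6 = 2880$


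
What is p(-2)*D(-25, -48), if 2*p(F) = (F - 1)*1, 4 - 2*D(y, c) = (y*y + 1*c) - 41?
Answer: 399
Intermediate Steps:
D(y, c) = 45/2 - c/2 - y²/2 (D(y, c) = 2 - ((y*y + 1*c) - 41)/2 = 2 - ((y² + c) - 41)/2 = 2 - ((c + y²) - 41)/2 = 2 - (-41 + c + y²)/2 = 2 + (41/2 - c/2 - y²/2) = 45/2 - c/2 - y²/2)
p(F) = -½ + F/2 (p(F) = ((F - 1)*1)/2 = ((-1 + F)*1)/2 = (-1 + F)/2 = -½ + F/2)
p(-2)*D(-25, -48) = (-½ + (½)*(-2))*(45/2 - ½*(-48) - ½*(-25)²) = (-½ - 1)*(45/2 + 24 - ½*625) = -3*(45/2 + 24 - 625/2)/2 = -3/2*(-266) = 399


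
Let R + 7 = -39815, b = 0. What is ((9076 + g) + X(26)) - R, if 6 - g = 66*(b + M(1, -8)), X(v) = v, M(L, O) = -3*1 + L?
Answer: 49062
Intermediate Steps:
M(L, O) = -3 + L
g = 138 (g = 6 - 66*(0 + (-3 + 1)) = 6 - 66*(0 - 2) = 6 - 66*(-2) = 6 - 1*(-132) = 6 + 132 = 138)
R = -39822 (R = -7 - 39815 = -39822)
((9076 + g) + X(26)) - R = ((9076 + 138) + 26) - 1*(-39822) = (9214 + 26) + 39822 = 9240 + 39822 = 49062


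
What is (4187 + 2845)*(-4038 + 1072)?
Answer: -20856912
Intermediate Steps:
(4187 + 2845)*(-4038 + 1072) = 7032*(-2966) = -20856912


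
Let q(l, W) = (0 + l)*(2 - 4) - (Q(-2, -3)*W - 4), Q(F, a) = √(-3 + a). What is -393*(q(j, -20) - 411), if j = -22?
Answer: 142659 - 7860*I*√6 ≈ 1.4266e+5 - 19253.0*I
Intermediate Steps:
q(l, W) = 4 - 2*l - I*W*√6 (q(l, W) = (0 + l)*(2 - 4) - (√(-3 - 3)*W - 4) = l*(-2) - (√(-6)*W - 4) = -2*l - ((I*√6)*W - 4) = -2*l - (I*W*√6 - 4) = -2*l - (-4 + I*W*√6) = -2*l + (4 - I*W*√6) = 4 - 2*l - I*W*√6)
-393*(q(j, -20) - 411) = -393*((4 - 2*(-22) - 1*I*(-20)*√6) - 411) = -393*((4 + 44 + 20*I*√6) - 411) = -393*((48 + 20*I*√6) - 411) = -393*(-363 + 20*I*√6) = 142659 - 7860*I*√6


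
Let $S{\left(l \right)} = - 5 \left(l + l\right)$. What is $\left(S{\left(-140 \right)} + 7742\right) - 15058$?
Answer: $-5916$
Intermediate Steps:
$S{\left(l \right)} = - 10 l$ ($S{\left(l \right)} = - 5 \cdot 2 l = - 10 l$)
$\left(S{\left(-140 \right)} + 7742\right) - 15058 = \left(\left(-10\right) \left(-140\right) + 7742\right) - 15058 = \left(1400 + 7742\right) - 15058 = 9142 - 15058 = -5916$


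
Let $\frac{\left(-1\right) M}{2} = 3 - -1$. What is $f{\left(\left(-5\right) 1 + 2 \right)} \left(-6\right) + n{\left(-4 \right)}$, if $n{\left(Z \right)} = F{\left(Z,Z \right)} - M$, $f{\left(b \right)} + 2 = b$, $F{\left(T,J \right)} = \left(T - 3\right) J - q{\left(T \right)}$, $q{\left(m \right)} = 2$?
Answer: $64$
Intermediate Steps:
$F{\left(T,J \right)} = -2 + J \left(-3 + T\right)$ ($F{\left(T,J \right)} = \left(T - 3\right) J - 2 = \left(-3 + T\right) J - 2 = J \left(-3 + T\right) - 2 = -2 + J \left(-3 + T\right)$)
$M = -8$ ($M = - 2 \left(3 - -1\right) = - 2 \left(3 + 1\right) = \left(-2\right) 4 = -8$)
$f{\left(b \right)} = -2 + b$
$n{\left(Z \right)} = 6 + Z^{2} - 3 Z$ ($n{\left(Z \right)} = \left(-2 - 3 Z + Z Z\right) - -8 = \left(-2 - 3 Z + Z^{2}\right) + 8 = \left(-2 + Z^{2} - 3 Z\right) + 8 = 6 + Z^{2} - 3 Z$)
$f{\left(\left(-5\right) 1 + 2 \right)} \left(-6\right) + n{\left(-4 \right)} = \left(-2 + \left(\left(-5\right) 1 + 2\right)\right) \left(-6\right) + \left(6 + \left(-4\right)^{2} - -12\right) = \left(-2 + \left(-5 + 2\right)\right) \left(-6\right) + \left(6 + 16 + 12\right) = \left(-2 - 3\right) \left(-6\right) + 34 = \left(-5\right) \left(-6\right) + 34 = 30 + 34 = 64$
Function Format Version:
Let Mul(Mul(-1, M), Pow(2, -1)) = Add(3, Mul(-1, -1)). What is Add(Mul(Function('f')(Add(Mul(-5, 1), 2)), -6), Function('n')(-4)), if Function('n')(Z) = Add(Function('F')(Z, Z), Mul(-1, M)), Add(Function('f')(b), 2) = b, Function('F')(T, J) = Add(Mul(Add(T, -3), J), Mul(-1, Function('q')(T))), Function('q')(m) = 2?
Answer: 64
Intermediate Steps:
Function('F')(T, J) = Add(-2, Mul(J, Add(-3, T))) (Function('F')(T, J) = Add(Mul(Add(T, -3), J), Mul(-1, 2)) = Add(Mul(Add(-3, T), J), -2) = Add(Mul(J, Add(-3, T)), -2) = Add(-2, Mul(J, Add(-3, T))))
M = -8 (M = Mul(-2, Add(3, Mul(-1, -1))) = Mul(-2, Add(3, 1)) = Mul(-2, 4) = -8)
Function('f')(b) = Add(-2, b)
Function('n')(Z) = Add(6, Pow(Z, 2), Mul(-3, Z)) (Function('n')(Z) = Add(Add(-2, Mul(-3, Z), Mul(Z, Z)), Mul(-1, -8)) = Add(Add(-2, Mul(-3, Z), Pow(Z, 2)), 8) = Add(Add(-2, Pow(Z, 2), Mul(-3, Z)), 8) = Add(6, Pow(Z, 2), Mul(-3, Z)))
Add(Mul(Function('f')(Add(Mul(-5, 1), 2)), -6), Function('n')(-4)) = Add(Mul(Add(-2, Add(Mul(-5, 1), 2)), -6), Add(6, Pow(-4, 2), Mul(-3, -4))) = Add(Mul(Add(-2, Add(-5, 2)), -6), Add(6, 16, 12)) = Add(Mul(Add(-2, -3), -6), 34) = Add(Mul(-5, -6), 34) = Add(30, 34) = 64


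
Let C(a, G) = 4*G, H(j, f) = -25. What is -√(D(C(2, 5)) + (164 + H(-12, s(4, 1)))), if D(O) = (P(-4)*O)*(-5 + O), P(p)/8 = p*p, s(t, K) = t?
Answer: -√38539 ≈ -196.31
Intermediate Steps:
P(p) = 8*p² (P(p) = 8*(p*p) = 8*p²)
D(O) = 128*O*(-5 + O) (D(O) = ((8*(-4)²)*O)*(-5 + O) = ((8*16)*O)*(-5 + O) = (128*O)*(-5 + O) = 128*O*(-5 + O))
-√(D(C(2, 5)) + (164 + H(-12, s(4, 1)))) = -√(128*(4*5)*(-5 + 4*5) + (164 - 25)) = -√(128*20*(-5 + 20) + 139) = -√(128*20*15 + 139) = -√(38400 + 139) = -√38539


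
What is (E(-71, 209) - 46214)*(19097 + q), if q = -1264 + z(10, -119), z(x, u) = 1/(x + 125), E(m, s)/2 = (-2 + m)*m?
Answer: -86302482688/135 ≈ -6.3928e+8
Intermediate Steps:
E(m, s) = 2*m*(-2 + m) (E(m, s) = 2*((-2 + m)*m) = 2*(m*(-2 + m)) = 2*m*(-2 + m))
z(x, u) = 1/(125 + x)
q = -170639/135 (q = -1264 + 1/(125 + 10) = -1264 + 1/135 = -170639/135 ≈ -1264.0)
(E(-71, 209) - 46214)*(19097 + q) = (2*(-71)*(-2 - 71) - 46214)*(19097 - 170639/135) = (2*(-71)*(-73) - 46214)*(2407456/135) = (10366 - 46214)*(2407456/135) = -35848*2407456/135 = -86302482688/135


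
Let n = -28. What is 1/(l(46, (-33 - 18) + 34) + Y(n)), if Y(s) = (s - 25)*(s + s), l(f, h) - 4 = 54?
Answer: 1/3026 ≈ 0.00033047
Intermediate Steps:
l(f, h) = 58 (l(f, h) = 4 + 54 = 58)
Y(s) = 2*s*(-25 + s) (Y(s) = (-25 + s)*(2*s) = 2*s*(-25 + s))
1/(l(46, (-33 - 18) + 34) + Y(n)) = 1/(58 + 2*(-28)*(-25 - 28)) = 1/(58 + 2*(-28)*(-53)) = 1/(58 + 2968) = 1/3026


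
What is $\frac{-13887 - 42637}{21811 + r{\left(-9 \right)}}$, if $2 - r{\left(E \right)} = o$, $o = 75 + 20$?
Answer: $- \frac{28262}{10859} \approx -2.6026$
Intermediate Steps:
$o = 95$
$r{\left(E \right)} = -93$ ($r{\left(E \right)} = 2 - 95 = -93$)
$\frac{-13887 - 42637}{21811 + r{\left(-9 \right)}} = \frac{-13887 - 42637}{21811 - 93} = - \frac{56524}{21718} = \left(-56524\right) \frac{1}{21718} = - \frac{28262}{10859}$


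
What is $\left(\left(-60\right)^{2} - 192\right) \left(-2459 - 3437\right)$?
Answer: $-20093568$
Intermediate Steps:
$\left(\left(-60\right)^{2} - 192\right) \left(-2459 - 3437\right) = \left(3600 - 192\right) \left(-5896\right) = 3408 \left(-5896\right) = -20093568$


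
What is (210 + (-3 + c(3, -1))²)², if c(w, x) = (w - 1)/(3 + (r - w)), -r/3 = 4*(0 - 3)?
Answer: 5019580801/104976 ≈ 47816.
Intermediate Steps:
r = 36 (r = -12*(0 - 3) = -12*(-3) = -3*(-12) = 36)
c(w, x) = (-1 + w)/(39 - w) (c(w, x) = (w - 1)/(3 + (36 - w)) = (-1 + w)/(39 - w))
(210 + (-3 + c(3, -1))²)² = (210 + (-3 + (-1 + 3)/(39 - 1*3))²)² = (210 + (-3 + 2/(39 - 3))²)² = (210 + (-3 + 2/36)²)² = (210 + (-3 + (1/36)*2)²)² = (210 + (-3 + 1/18)²)² = (210 + (-53/18)²)² = (210 + 2809/324)² = (70849/324)² = 5019580801/104976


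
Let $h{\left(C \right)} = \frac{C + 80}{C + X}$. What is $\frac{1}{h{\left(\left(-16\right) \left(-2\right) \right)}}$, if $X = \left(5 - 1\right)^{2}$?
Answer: $\frac{3}{7} \approx 0.42857$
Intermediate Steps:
$X = 16$ ($X = 4^{2} = 16$)
$h{\left(C \right)} = \frac{80 + C}{16 + C}$ ($h{\left(C \right)} = \frac{C + 80}{C + 16} = \frac{80 + C}{16 + C}$)
$\frac{1}{h{\left(\left(-16\right) \left(-2\right) \right)}} = \frac{1}{\frac{1}{16 - -32} \left(80 - -32\right)} = \frac{1}{\frac{1}{16 + 32} \left(80 + 32\right)} = \frac{1}{\frac{1}{48} \cdot 112} = \frac{1}{\frac{7}{3}} = \frac{3}{7}$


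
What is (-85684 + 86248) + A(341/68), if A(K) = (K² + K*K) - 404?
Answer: 486201/2312 ≈ 210.29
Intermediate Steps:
A(K) = -404 + 2*K² (A(K) = (K² + K²) - 404 = 2*K² - 404 = -404 + 2*K²)
(-85684 + 86248) + A(341/68) = (-85684 + 86248) + (-404 + 2*(341/68)²) = 564 + (-404 + 2*(341*(1/68))²) = 564 + (-404 + 2*(341/68)²) = 564 + (-404 + 2*(116281/4624)) = 564 + (-404 + 116281/2312) = 564 - 817767/2312 = 486201/2312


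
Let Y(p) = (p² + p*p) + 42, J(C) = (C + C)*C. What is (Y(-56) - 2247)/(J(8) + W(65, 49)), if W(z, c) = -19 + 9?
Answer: 4067/118 ≈ 34.466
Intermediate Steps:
J(C) = 2*C² (J(C) = (2*C)*C = 2*C²)
W(z, c) = -10
Y(p) = 42 + 2*p² (Y(p) = (p² + p²) + 42 = 2*p² + 42 = 42 + 2*p²)
(Y(-56) - 2247)/(J(8) + W(65, 49)) = ((42 + 2*(-56)²) - 2247)/(2*8² - 10) = ((42 + 2*3136) - 2247)/(2*64 - 10) = ((42 + 6272) - 2247)/(128 - 10) = (6314 - 2247)/118 = 4067*(1/118) = 4067/118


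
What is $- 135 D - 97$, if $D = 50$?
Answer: $-6847$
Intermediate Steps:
$- 135 D - 97 = \left(-135\right) 50 - 97 = -6750 - 97 = -6847$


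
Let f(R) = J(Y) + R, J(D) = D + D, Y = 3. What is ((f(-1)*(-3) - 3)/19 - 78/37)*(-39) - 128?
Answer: -6212/703 ≈ -8.8364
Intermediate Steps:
J(D) = 2*D
f(R) = 6 + R (f(R) = 2*3 + R = 6 + R)
((f(-1)*(-3) - 3)/19 - 78/37)*(-39) - 128 = (((6 - 1)*(-3) - 3)/19 - 78/37)*(-39) - 128 = ((5*(-3) - 3)*(1/19) - 78*1/37)*(-39) - 128 = ((-15 - 3)*(1/19) - 78/37)*(-39) - 128 = (-18*1/19 - 78/37)*(-39) - 128 = (-18/19 - 78/37)*(-39) - 128 = -2148/703*(-39) - 128 = 83772/703 - 128 = -6212/703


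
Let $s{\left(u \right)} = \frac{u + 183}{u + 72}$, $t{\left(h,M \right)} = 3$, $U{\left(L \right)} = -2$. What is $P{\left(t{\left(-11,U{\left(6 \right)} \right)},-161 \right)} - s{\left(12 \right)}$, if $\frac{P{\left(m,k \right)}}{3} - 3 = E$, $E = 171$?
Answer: $\frac{14551}{28} \approx 519.68$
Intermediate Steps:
$P{\left(m,k \right)} = 522$ ($P{\left(m,k \right)} = 9 + 3 \cdot 171 = 9 + 513 = 522$)
$s{\left(u \right)} = \frac{183 + u}{72 + u}$
$P{\left(t{\left(-11,U{\left(6 \right)} \right)},-161 \right)} - s{\left(12 \right)} = 522 - \frac{183 + 12}{72 + 12} = 522 - \frac{1}{84} \cdot 195 = 522 - \frac{65}{28} = \frac{14551}{28}$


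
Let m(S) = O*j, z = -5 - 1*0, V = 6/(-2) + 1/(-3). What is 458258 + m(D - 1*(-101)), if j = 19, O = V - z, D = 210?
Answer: 1374869/3 ≈ 4.5829e+5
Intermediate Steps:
V = -10/3 (V = 6*(-½) + 1*(-⅓) = -3 - ⅓ = -10/3 ≈ -3.3333)
z = -5 (z = -5 + 0 = -5)
O = 5/3 (O = -10/3 - 1*(-5) = -10/3 + 5 = 5/3 ≈ 1.6667)
m(S) = 95/3 (m(S) = (5/3)*19 = 95/3)
458258 + m(D - 1*(-101)) = 458258 + 95/3 = 1374869/3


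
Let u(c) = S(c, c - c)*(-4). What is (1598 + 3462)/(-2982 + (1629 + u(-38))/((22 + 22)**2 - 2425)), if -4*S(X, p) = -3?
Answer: -206195/121652 ≈ -1.6950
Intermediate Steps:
S(X, p) = 3/4 (S(X, p) = -1/4*(-3) = 3/4)
u(c) = -3 (u(c) = (3/4)*(-4) = -3)
(1598 + 3462)/(-2982 + (1629 + u(-38))/((22 + 22)**2 - 2425)) = (1598 + 3462)/(-2982 + (1629 - 3)/((22 + 22)**2 - 2425)) = 5060/(-2982 + 1626/(44**2 - 2425)) = 5060/(-2982 + 1626/(1936 - 2425)) = 5060/(-2982 + 1626/(-489)) = 5060/(-2982 + 1626*(-1/489)) = 5060/(-2982 - 542/163) = 5060/(-486608/163) = 5060*(-163/486608) = -206195/121652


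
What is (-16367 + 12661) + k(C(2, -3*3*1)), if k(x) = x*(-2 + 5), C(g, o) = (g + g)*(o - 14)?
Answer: -3982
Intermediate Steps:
C(g, o) = 2*g*(-14 + o) (C(g, o) = (2*g)*(-14 + o) = 2*g*(-14 + o))
k(x) = 3*x (k(x) = x*3 = 3*x)
(-16367 + 12661) + k(C(2, -3*3*1)) = (-16367 + 12661) + 3*(2*2*(-14 - 3*3*1)) = -3706 + 3*(2*2*(-14 - 9*1)) = -3706 + 3*(2*2*(-14 - 9)) = -3706 + 3*(2*2*(-23)) = -3706 + 3*(-92) = -3706 - 276 = -3982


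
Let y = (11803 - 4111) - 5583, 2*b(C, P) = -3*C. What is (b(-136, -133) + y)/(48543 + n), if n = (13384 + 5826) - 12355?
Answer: 771/18466 ≈ 0.041752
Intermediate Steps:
b(C, P) = -3*C/2 (b(C, P) = (-3*C)/2 = -3*C/2)
y = 2109 (y = 7692 - 5583 = 2109)
n = 6855 (n = 19210 - 12355 = 6855)
(b(-136, -133) + y)/(48543 + n) = (-3/2*(-136) + 2109)/(48543 + 6855) = (204 + 2109)/55398 = 2313*(1/55398) = 771/18466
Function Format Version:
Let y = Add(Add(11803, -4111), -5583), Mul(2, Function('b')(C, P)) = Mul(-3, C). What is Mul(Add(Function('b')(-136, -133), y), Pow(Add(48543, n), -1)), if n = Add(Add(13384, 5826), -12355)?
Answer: Rational(771, 18466) ≈ 0.041752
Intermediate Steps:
Function('b')(C, P) = Mul(Rational(-3, 2), C) (Function('b')(C, P) = Mul(Rational(1, 2), Mul(-3, C)) = Mul(Rational(-3, 2), C))
y = 2109 (y = Add(7692, -5583) = 2109)
n = 6855 (n = Add(19210, -12355) = 6855)
Mul(Add(Function('b')(-136, -133), y), Pow(Add(48543, n), -1)) = Mul(Add(Mul(Rational(-3, 2), -136), 2109), Pow(Add(48543, 6855), -1)) = Mul(Add(204, 2109), Pow(55398, -1)) = Mul(2313, Rational(1, 55398)) = Rational(771, 18466)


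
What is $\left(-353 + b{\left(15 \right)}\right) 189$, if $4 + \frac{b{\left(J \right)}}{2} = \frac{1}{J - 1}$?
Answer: $-68202$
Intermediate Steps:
$b{\left(J \right)} = -8 + \frac{2}{-1 + J}$ ($b{\left(J \right)} = -8 + \frac{2}{J - 1} = -8 + \frac{2}{-1 + J}$)
$\left(-353 + b{\left(15 \right)}\right) 189 = \left(-353 + \frac{2 \left(5 - 60\right)}{-1 + 15}\right) 189 = \left(-353 + \frac{2 \left(5 - 60\right)}{14}\right) 189 = \left(-353 + 2 \cdot \frac{1}{14} \left(-55\right)\right) 189 = \left(-353 - \frac{55}{7}\right) 189 = \left(- \frac{2526}{7}\right) 189 = -68202$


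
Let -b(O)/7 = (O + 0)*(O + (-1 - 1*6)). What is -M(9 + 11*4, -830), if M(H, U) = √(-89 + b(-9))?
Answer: -I*√1097 ≈ -33.121*I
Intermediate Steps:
b(O) = -7*O*(-7 + O) (b(O) = -7*(O + 0)*(O + (-1 - 1*6)) = -7*O*(O + (-1 - 6)) = -7*O*(O - 7) = -7*O*(-7 + O))
M(H, U) = I*√1097 (M(H, U) = √(-89 + 7*(-9)*(7 - 1*(-9))) = √(-89 + 7*(-9)*(7 + 9)) = √(-89 + 7*(-9)*16) = √(-89 - 1008) = √(-1097) = I*√1097)
-M(9 + 11*4, -830) = -I*√1097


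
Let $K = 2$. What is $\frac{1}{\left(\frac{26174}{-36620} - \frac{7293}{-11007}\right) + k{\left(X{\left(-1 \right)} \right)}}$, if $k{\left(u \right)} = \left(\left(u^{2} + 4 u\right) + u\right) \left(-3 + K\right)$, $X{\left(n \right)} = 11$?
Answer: $- \frac{67179390}{11827077233} \approx -0.0056801$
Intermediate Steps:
$k{\left(u \right)} = - u^{2} - 5 u$ ($k{\left(u \right)} = \left(\left(u^{2} + 4 u\right) + u\right) \left(-3 + 2\right) = \left(u^{2} + 5 u\right) \left(-1\right) = - u^{2} - 5 u$)
$\frac{1}{\left(\frac{26174}{-36620} - \frac{7293}{-11007}\right) + k{\left(X{\left(-1 \right)} \right)}} = \frac{1}{\left(\frac{26174}{-36620} - \frac{7293}{-11007}\right) - 11 \left(5 + 11\right)} = \frac{1}{\left(26174 \left(- \frac{1}{36620}\right) - - \frac{2431}{3669}\right) - 11 \cdot 16} = \frac{1}{\left(- \frac{13087}{18310} + \frac{2431}{3669}\right) - 176} = \frac{1}{- \frac{3504593}{67179390} - 176} = \frac{1}{- \frac{11827077233}{67179390}} = - \frac{67179390}{11827077233}$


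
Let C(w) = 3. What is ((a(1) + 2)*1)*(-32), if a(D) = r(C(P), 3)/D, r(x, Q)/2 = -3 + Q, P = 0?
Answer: -64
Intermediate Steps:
r(x, Q) = -6 + 2*Q (r(x, Q) = 2*(-3 + Q) = -6 + 2*Q)
a(D) = 0 (a(D) = (-6 + 2*3)/D = (-6 + 6)/D = 0/D = 0)
((a(1) + 2)*1)*(-32) = ((0 + 2)*1)*(-32) = (2*1)*(-32) = 2*(-32) = -64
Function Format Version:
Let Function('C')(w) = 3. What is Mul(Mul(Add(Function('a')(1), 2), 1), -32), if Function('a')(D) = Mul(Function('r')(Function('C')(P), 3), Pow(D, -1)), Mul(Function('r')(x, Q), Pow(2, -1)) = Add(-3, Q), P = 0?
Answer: -64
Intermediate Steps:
Function('r')(x, Q) = Add(-6, Mul(2, Q)) (Function('r')(x, Q) = Mul(2, Add(-3, Q)) = Add(-6, Mul(2, Q)))
Function('a')(D) = 0 (Function('a')(D) = Mul(Add(-6, Mul(2, 3)), Pow(D, -1)) = Mul(Add(-6, 6), Pow(D, -1)) = Mul(0, Pow(D, -1)) = 0)
Mul(Mul(Add(Function('a')(1), 2), 1), -32) = Mul(Mul(Add(0, 2), 1), -32) = Mul(Mul(2, 1), -32) = Mul(2, -32) = -64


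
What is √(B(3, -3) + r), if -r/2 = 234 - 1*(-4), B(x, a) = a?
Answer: I*√479 ≈ 21.886*I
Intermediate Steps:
r = -476 (r = -2*(234 - 1*(-4)) = -2*(234 + 4) = -2*238 = -476)
√(B(3, -3) + r) = √(-3 - 476) = √(-479) = I*√479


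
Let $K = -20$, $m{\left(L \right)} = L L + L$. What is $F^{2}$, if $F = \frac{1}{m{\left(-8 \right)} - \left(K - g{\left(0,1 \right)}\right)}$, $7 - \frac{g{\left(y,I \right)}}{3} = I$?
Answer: $\frac{1}{8836} \approx 0.00011317$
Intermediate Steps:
$m{\left(L \right)} = L + L^{2}$ ($m{\left(L \right)} = L^{2} + L = L + L^{2}$)
$g{\left(y,I \right)} = 21 - 3 I$
$F = \frac{1}{94}$ ($F = \frac{1}{- 8 \left(1 - 8\right) + \left(\left(21 - 3\right) - -20\right)} = \frac{1}{\left(-8\right) \left(-7\right) + \left(\left(21 - 3\right) + 20\right)} = \frac{1}{56 + \left(18 + 20\right)} = \frac{1}{56 + 38} = \frac{1}{94} \approx 0.010638$)
$F^{2} = \left(\frac{1}{94}\right)^{2} = \frac{1}{8836}$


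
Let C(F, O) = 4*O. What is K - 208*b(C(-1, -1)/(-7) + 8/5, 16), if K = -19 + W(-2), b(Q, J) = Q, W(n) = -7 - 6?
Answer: -16928/35 ≈ -483.66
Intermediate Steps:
W(n) = -13
K = -32 (K = -19 - 13 = -32)
K - 208*b(C(-1, -1)/(-7) + 8/5, 16) = -32 - 208*((4*(-1))/(-7) + 8/5) = -32 - 208*(-4*(-1/7) + 8*(1/5)) = -32 - 208*(4/7 + 8/5) = -32 - 208*76/35 = -32 - 15808/35 = -16928/35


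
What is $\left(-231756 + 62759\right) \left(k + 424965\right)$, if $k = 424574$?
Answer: $-143569542383$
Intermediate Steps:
$\left(-231756 + 62759\right) \left(k + 424965\right) = \left(-231756 + 62759\right) \left(424574 + 424965\right) = \left(-168997\right) 849539 = -143569542383$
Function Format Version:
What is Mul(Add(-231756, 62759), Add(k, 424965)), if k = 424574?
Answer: -143569542383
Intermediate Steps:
Mul(Add(-231756, 62759), Add(k, 424965)) = Mul(Add(-231756, 62759), Add(424574, 424965)) = Mul(-168997, 849539) = -143569542383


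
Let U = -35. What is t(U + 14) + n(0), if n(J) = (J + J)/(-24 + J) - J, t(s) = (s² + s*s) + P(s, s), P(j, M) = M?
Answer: 861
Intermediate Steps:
t(s) = s + 2*s² (t(s) = (s² + s*s) + s = (s² + s²) + s = 2*s² + s = s + 2*s²)
n(J) = -J + 2*J/(-24 + J) (n(J) = (2*J)/(-24 + J) - J = 2*J/(-24 + J) - J = -J + 2*J/(-24 + J))
t(U + 14) + n(0) = (-35 + 14)*(1 + 2*(-35 + 14)) + 0*(26 - 1*0)/(-24 + 0) = -21*(1 + 2*(-21)) + 0*(26 + 0)/(-24) = -21*(1 - 42) + 0*(-1/24)*26 = -21*(-41) + 0 = 861 + 0 = 861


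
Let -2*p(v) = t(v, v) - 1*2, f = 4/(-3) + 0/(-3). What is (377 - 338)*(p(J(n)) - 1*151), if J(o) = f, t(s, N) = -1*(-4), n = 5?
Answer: -5928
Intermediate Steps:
t(s, N) = 4
f = -4/3 (f = 4*(-⅓) + 0*(-⅓) = -4/3 + 0 = -4/3 ≈ -1.3333)
J(o) = -4/3
p(v) = -1 (p(v) = -(4 - 1*2)/2 = -(4 - 2)/2 = -½*2 = -1)
(377 - 338)*(p(J(n)) - 1*151) = (377 - 338)*(-1 - 1*151) = 39*(-1 - 151) = 39*(-152) = -5928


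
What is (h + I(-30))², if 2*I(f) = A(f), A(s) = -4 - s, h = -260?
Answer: 61009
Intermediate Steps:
I(f) = -2 - f/2 (I(f) = (-4 - f)/2 = -2 - f/2)
(h + I(-30))² = (-260 + (-2 - ½*(-30)))² = (-260 + (-2 + 15))² = (-260 + 13)² = (-247)² = 61009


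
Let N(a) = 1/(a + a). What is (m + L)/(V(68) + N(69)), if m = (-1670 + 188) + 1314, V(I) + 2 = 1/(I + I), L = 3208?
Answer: -28527360/18631 ≈ -1531.2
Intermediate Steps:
N(a) = 1/(2*a)
V(I) = -2 + 1/(2*I) (V(I) = -2 + 1/(I + I) = -2 + 1/(2*I))
m = -168 (m = -1482 + 1314 = -168)
(m + L)/(V(68) + N(69)) = (-168 + 3208)/((-2 + (½)/68) + (½)/69) = 3040/((-2 + (½)*(1/68)) + (½)*(1/69)) = 3040/((-2 + 1/136) + 1/138) = 3040/(-271/136 + 1/138) = 3040/(-18631/9384) = 3040*(-9384/18631) = -28527360/18631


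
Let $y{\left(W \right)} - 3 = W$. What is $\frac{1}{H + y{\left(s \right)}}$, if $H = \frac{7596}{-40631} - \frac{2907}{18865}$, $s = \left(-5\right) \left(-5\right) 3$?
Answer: $\frac{766503815}{59525884713} \approx 0.012877$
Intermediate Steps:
$s = 75$ ($s = 25 \cdot 3 = 75$)
$y{\left(W \right)} = 3 + W$
$H = - \frac{261412857}{766503815}$ ($H = 7596 \left(- \frac{1}{40631}\right) - \frac{2907}{18865} = - \frac{7596}{40631} - \frac{2907}{18865} = - \frac{261412857}{766503815} \approx -0.34105$)
$\frac{1}{H + y{\left(s \right)}} = \frac{1}{- \frac{261412857}{766503815} + \left(3 + 75\right)} = \frac{1}{- \frac{261412857}{766503815} + 78} = \frac{1}{\frac{59525884713}{766503815}} = \frac{766503815}{59525884713}$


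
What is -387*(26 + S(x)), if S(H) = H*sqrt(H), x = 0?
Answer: -10062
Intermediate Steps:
S(H) = H**(3/2)
-387*(26 + S(x)) = -387*(26 + 0**(3/2)) = -387*(26 + 0) = -387*26 = -10062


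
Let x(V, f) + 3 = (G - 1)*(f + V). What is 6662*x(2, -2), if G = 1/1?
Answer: -19986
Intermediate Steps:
G = 1 (G = 1*1 = 1)
x(V, f) = -3 (x(V, f) = -3 + (1 - 1)*(f + V) = -3 + 0*(V + f) = -3 + 0 = -3)
6662*x(2, -2) = 6662*(-3) = -19986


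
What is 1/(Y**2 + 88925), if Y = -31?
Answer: 1/89886 ≈ 1.1125e-5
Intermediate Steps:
1/(Y**2 + 88925) = 1/((-31)**2 + 88925) = 1/(961 + 88925) = 1/89886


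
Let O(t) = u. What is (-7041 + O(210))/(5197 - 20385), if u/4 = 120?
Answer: 6561/15188 ≈ 0.43199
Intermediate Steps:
u = 480 (u = 4*120 = 480)
O(t) = 480
(-7041 + O(210))/(5197 - 20385) = (-7041 + 480)/(5197 - 20385) = -6561/(-15188) = -6561*(-1/15188) = 6561/15188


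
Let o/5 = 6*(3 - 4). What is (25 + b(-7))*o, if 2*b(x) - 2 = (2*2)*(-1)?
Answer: -720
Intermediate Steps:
b(x) = -1 (b(x) = 1 + ((2*2)*(-1))/2 = 1 + (4*(-1))/2 = 1 + (½)*(-4) = 1 - 2 = -1)
o = -30 (o = 5*(6*(3 - 4)) = 5*(6*(-1)) = 5*(-6) = -30)
(25 + b(-7))*o = (25 - 1)*(-30) = 24*(-30) = -720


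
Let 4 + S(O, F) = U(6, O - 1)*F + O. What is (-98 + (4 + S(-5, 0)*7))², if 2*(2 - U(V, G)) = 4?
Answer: 24649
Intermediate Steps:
U(V, G) = 0 (U(V, G) = 2 - ½*4 = 2 - 2 = 0)
S(O, F) = -4 + O (S(O, F) = -4 + (0*F + O) = -4 + (0 + O) = -4 + O)
(-98 + (4 + S(-5, 0)*7))² = (-98 + (4 + (-4 - 5)*7))² = (-98 + (4 - 9*7))² = (-98 + (4 - 63))² = (-98 - 59)² = (-157)² = 24649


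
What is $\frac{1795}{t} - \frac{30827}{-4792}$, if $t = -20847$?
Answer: $\frac{634048829}{99898824} \approx 6.3469$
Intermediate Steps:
$\frac{1795}{t} - \frac{30827}{-4792} = \frac{1795}{-20847} - \frac{30827}{-4792} = 1795 \left(- \frac{1}{20847}\right) - - \frac{30827}{4792} = - \frac{1795}{20847} + \frac{30827}{4792} = \frac{634048829}{99898824}$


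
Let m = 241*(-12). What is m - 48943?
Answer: -51835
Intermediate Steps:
m = -2892
m - 48943 = -2892 - 48943 = -51835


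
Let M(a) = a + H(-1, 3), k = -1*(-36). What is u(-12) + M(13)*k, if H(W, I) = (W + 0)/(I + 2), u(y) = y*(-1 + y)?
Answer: 3084/5 ≈ 616.80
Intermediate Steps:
k = 36
H(W, I) = W/(2 + I)
M(a) = -⅕ + a (M(a) = a - 1/(2 + 3) = a - 1/5 = a - 1*⅕ = a - ⅕ = -⅕ + a)
u(-12) + M(13)*k = -12*(-1 - 12) + (-⅕ + 13)*36 = -12*(-13) + (64/5)*36 = 156 + 2304/5 = 3084/5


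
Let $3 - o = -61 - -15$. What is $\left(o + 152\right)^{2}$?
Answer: $40401$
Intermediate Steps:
$o = 49$ ($o = 3 - \left(-61 - -15\right) = 3 - \left(-61 + 15\right) = 3 - -46 = 3 + 46 = 49$)
$\left(o + 152\right)^{2} = \left(49 + 152\right)^{2} = 201^{2} = 40401$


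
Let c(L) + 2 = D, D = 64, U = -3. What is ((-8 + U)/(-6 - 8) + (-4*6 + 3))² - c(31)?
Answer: 67937/196 ≈ 346.62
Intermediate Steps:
c(L) = 62 (c(L) = -2 + 64 = 62)
((-8 + U)/(-6 - 8) + (-4*6 + 3))² - c(31) = ((-8 - 3)/(-6 - 8) + (-4*6 + 3))² - 1*62 = (-11/(-14) + (-24 + 3))² - 62 = (-11*(-1/14) - 21)² - 62 = (11/14 - 21)² - 62 = (-283/14)² - 62 = 80089/196 - 62 = 67937/196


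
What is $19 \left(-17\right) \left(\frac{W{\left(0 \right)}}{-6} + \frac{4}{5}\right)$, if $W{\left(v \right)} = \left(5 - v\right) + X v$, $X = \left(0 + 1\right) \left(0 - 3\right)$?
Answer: $\frac{323}{30} \approx 10.767$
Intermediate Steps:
$X = -3$ ($X = 1 \left(-3\right) = -3$)
$W{\left(v \right)} = 5 - 4 v$ ($W{\left(v \right)} = \left(5 - v\right) - 3 v = 5 - 4 v$)
$19 \left(-17\right) \left(\frac{W{\left(0 \right)}}{-6} + \frac{4}{5}\right) = 19 \left(-17\right) \left(\frac{5 - 0}{-6} + \frac{4}{5}\right) = - 323 \left(\left(5 + 0\right) \left(- \frac{1}{6}\right) + 4 \cdot \frac{1}{5}\right) = - 323 \left(5 \left(- \frac{1}{6}\right) + \frac{4}{5}\right) = - 323 \left(- \frac{5}{6} + \frac{4}{5}\right) = \left(-323\right) \left(- \frac{1}{30}\right) = \frac{323}{30}$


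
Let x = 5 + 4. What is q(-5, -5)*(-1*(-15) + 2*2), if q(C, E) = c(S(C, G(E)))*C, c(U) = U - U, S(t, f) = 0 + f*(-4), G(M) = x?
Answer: 0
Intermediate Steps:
x = 9
G(M) = 9
S(t, f) = -4*f (S(t, f) = 0 - 4*f = -4*f)
c(U) = 0
q(C, E) = 0 (q(C, E) = 0*C = 0)
q(-5, -5)*(-1*(-15) + 2*2) = 0*(-1*(-15) + 2*2) = 0*(15 + 4) = 0*19 = 0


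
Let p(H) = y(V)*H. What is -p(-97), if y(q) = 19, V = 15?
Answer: 1843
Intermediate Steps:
p(H) = 19*H
-p(-97) = -19*(-97) = -1*(-1843) = 1843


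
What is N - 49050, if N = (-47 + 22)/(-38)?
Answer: -1863875/38 ≈ -49049.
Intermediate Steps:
N = 25/38 (N = -25*(-1/38) = 25/38 ≈ 0.65790)
N - 49050 = 25/38 - 49050 = -1863875/38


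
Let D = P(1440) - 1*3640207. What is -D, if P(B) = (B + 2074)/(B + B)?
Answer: 5241896323/1440 ≈ 3.6402e+6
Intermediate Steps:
P(B) = (2074 + B)/(2*B) (P(B) = (2074 + B)/((2*B)) = (2074 + B)*(1/(2*B)) = (2074 + B)/(2*B))
D = -5241896323/1440 (D = (½)*(2074 + 1440)/1440 - 1*3640207 = (½)*(1/1440)*3514 - 3640207 = 1757/1440 - 3640207 = -5241896323/1440 ≈ -3.6402e+6)
-D = -1*(-5241896323/1440) = 5241896323/1440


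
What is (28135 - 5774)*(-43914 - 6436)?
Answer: -1125876350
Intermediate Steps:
(28135 - 5774)*(-43914 - 6436) = 22361*(-50350) = -1125876350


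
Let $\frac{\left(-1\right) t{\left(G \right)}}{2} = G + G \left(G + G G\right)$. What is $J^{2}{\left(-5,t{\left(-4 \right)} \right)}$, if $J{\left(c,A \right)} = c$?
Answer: $25$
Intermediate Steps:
$t{\left(G \right)} = - 2 G - 2 G \left(G + G^{2}\right)$ ($t{\left(G \right)} = - 2 \left(G + G \left(G + G G\right)\right) = - 2 \left(G + G \left(G + G^{2}\right)\right) = - 2 G - 2 G \left(G + G^{2}\right)$)
$J^{2}{\left(-5,t{\left(-4 \right)} \right)} = \left(-5\right)^{2} = 25$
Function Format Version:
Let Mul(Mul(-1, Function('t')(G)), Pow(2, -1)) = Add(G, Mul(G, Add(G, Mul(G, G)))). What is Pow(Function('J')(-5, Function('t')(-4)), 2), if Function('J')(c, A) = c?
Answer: 25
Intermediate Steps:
Function('t')(G) = Add(Mul(-2, G), Mul(-2, G, Add(G, Pow(G, 2)))) (Function('t')(G) = Mul(-2, Add(G, Mul(G, Add(G, Mul(G, G))))) = Mul(-2, Add(G, Mul(G, Add(G, Pow(G, 2))))) = Add(Mul(-2, G), Mul(-2, G, Add(G, Pow(G, 2)))))
Pow(Function('J')(-5, Function('t')(-4)), 2) = Pow(-5, 2) = 25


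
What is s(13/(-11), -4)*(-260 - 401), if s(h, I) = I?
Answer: 2644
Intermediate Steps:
s(13/(-11), -4)*(-260 - 401) = -4*(-260 - 401) = -4*(-661) = 2644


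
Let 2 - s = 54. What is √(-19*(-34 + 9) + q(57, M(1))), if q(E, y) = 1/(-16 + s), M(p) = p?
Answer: √549083/34 ≈ 21.794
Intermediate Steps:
s = -52 (s = 2 - 1*54 = 2 - 54 = -52)
q(E, y) = -1/68 (q(E, y) = 1/(-16 - 52) = 1/(-68) = -1/68)
√(-19*(-34 + 9) + q(57, M(1))) = √(-19*(-34 + 9) - 1/68) = √(-19*(-25) - 1/68) = √(475 - 1/68) = √(32299/68) = √549083/34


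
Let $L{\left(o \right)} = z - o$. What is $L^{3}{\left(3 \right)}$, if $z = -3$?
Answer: $-216$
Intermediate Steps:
$L{\left(o \right)} = -3 - o$
$L^{3}{\left(3 \right)} = \left(-3 - 3\right)^{3} = \left(-6\right)^{3} = -216$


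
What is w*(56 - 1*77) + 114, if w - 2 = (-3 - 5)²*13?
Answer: -17400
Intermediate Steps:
w = 834 (w = 2 + (-3 - 5)²*13 = 2 + (-8)²*13 = 2 + 64*13 = 2 + 832 = 834)
w*(56 - 1*77) + 114 = 834*(56 - 1*77) + 114 = 834*(56 - 77) + 114 = 834*(-21) + 114 = -17514 + 114 = -17400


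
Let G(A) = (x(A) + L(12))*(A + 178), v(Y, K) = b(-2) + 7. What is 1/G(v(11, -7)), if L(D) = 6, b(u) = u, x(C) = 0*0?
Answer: 1/1098 ≈ 0.00091075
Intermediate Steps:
x(C) = 0
v(Y, K) = 5 (v(Y, K) = -2 + 7 = 5)
G(A) = 1068 + 6*A (G(A) = (0 + 6)*(A + 178) = 6*(178 + A) = 1068 + 6*A)
1/G(v(11, -7)) = 1/(1068 + 6*5) = 1/(1068 + 30) = 1/1098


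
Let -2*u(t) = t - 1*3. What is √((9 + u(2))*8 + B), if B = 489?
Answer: √565 ≈ 23.770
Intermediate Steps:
u(t) = 3/2 - t/2 (u(t) = -(t - 1*3)/2 = -(t - 3)/2 = -(-3 + t)/2 = 3/2 - t/2)
√((9 + u(2))*8 + B) = √((9 + (3/2 - ½*2))*8 + 489) = √((9 + (3/2 - 1))*8 + 489) = √((9 + ½)*8 + 489) = √((19/2)*8 + 489) = √(76 + 489) = √565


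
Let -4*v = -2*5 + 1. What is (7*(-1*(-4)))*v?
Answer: 63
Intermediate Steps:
v = 9/4 (v = -(-2*5 + 1)/4 = -(-10 + 1)/4 = -¼*(-9) = 9/4 ≈ 2.2500)
(7*(-1*(-4)))*v = (7*(-1*(-4)))*(9/4) = (7*4)*(9/4) = 28*(9/4) = 63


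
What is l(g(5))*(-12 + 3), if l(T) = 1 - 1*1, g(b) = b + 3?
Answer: 0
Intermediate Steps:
g(b) = 3 + b
l(T) = 0 (l(T) = 1 - 1 = 0)
l(g(5))*(-12 + 3) = 0*(-12 + 3) = 0*(-9) = 0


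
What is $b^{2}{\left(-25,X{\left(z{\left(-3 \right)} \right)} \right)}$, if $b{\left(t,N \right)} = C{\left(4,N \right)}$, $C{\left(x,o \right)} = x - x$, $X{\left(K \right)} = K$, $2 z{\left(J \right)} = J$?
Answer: $0$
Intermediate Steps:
$z{\left(J \right)} = \frac{J}{2}$
$C{\left(x,o \right)} = 0$
$b{\left(t,N \right)} = 0$
$b^{2}{\left(-25,X{\left(z{\left(-3 \right)} \right)} \right)} = 0^{2} = 0$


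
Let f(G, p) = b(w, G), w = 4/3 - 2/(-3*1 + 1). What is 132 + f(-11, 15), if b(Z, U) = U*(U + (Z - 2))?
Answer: 748/3 ≈ 249.33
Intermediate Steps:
w = 7/3 (w = 4*(1/3) - 2/(-3 + 1) = 4/3 - 2/(-2) = 4/3 - 2*(-1/2) = 4/3 + 1 = 7/3 ≈ 2.3333)
b(Z, U) = U*(-2 + U + Z) (b(Z, U) = U*(U + (-2 + Z)) = U*(-2 + U + Z))
f(G, p) = G*(1/3 + G) (f(G, p) = G*(-2 + G + 7/3) = G*(1/3 + G))
132 + f(-11, 15) = 132 - 11*(1/3 - 11) = 132 - 11*(-32/3) = 132 + 352/3 = 748/3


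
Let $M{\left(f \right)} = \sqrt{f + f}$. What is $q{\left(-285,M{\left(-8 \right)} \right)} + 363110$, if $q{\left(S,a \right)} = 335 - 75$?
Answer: $363370$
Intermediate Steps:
$M{\left(f \right)} = \sqrt{2} \sqrt{f}$ ($M{\left(f \right)} = \sqrt{2 f} = \sqrt{2} \sqrt{f}$)
$q{\left(S,a \right)} = 260$ ($q{\left(S,a \right)} = 335 - 75 = 260$)
$q{\left(-285,M{\left(-8 \right)} \right)} + 363110 = 260 + 363110 = 363370$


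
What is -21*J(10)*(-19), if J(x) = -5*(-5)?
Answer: 9975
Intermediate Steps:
J(x) = 25
-21*J(10)*(-19) = -21*25*(-19) = -525*(-19) = 9975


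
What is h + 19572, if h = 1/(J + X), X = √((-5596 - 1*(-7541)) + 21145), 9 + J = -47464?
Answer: 44108685123035/2253662639 - √23090/2253662639 ≈ 19572.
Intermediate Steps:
J = -47473 (J = -9 - 47464 = -47473)
X = √23090 (X = √((-5596 + 7541) + 21145) = √(1945 + 21145) = √23090 ≈ 151.95)
h = 1/(-47473 + √23090) ≈ -2.1132e-5
h + 19572 = (-47473/2253662639 - √23090/2253662639) + 19572 = 44108685123035/2253662639 - √23090/2253662639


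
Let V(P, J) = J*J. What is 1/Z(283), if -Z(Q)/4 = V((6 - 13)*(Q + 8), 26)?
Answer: -1/2704 ≈ -0.00036982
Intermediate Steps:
V(P, J) = J²
Z(Q) = -2704 (Z(Q) = -4*26² = -4*676 = -2704)
1/Z(283) = 1/(-2704) = -1/2704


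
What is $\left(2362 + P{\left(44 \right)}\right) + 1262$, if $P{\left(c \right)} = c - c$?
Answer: $3624$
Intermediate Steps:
$P{\left(c \right)} = 0$
$\left(2362 + P{\left(44 \right)}\right) + 1262 = \left(2362 + 0\right) + 1262 = 2362 + 1262 = 3624$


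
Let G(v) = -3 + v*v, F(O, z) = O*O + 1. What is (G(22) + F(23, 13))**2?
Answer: 1022121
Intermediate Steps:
F(O, z) = 1 + O**2 (F(O, z) = O**2 + 1 = 1 + O**2)
G(v) = -3 + v**2
(G(22) + F(23, 13))**2 = ((-3 + 22**2) + (1 + 23**2))**2 = ((-3 + 484) + (1 + 529))**2 = (481 + 530)**2 = 1011**2 = 1022121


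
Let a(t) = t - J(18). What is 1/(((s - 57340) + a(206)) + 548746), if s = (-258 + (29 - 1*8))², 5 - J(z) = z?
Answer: 1/547794 ≈ 1.8255e-6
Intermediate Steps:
J(z) = 5 - z
s = 56169 (s = (-258 + (29 - 8))² = (-258 + 21)² = (-237)² = 56169)
a(t) = 13 + t (a(t) = t - (5 - 1*18) = t - (5 - 18) = t - 1*(-13) = t + 13 = 13 + t)
1/(((s - 57340) + a(206)) + 548746) = 1/(((56169 - 57340) + (13 + 206)) + 548746) = 1/((-1171 + 219) + 548746) = 1/(-952 + 548746) = 1/547794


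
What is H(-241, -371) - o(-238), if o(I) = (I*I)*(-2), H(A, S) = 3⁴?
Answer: 113369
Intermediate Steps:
H(A, S) = 81
o(I) = -2*I² (o(I) = I²*(-2) = -2*I²)
H(-241, -371) - o(-238) = 81 - (-2)*(-238)² = 81 - (-2)*56644 = 81 - 1*(-113288) = 81 + 113288 = 113369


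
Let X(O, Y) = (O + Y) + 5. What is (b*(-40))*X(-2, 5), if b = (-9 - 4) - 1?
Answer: 4480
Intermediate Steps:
X(O, Y) = 5 + O + Y
b = -14 (b = -13 - 1 = -14)
(b*(-40))*X(-2, 5) = (-14*(-40))*(5 - 2 + 5) = 560*8 = 4480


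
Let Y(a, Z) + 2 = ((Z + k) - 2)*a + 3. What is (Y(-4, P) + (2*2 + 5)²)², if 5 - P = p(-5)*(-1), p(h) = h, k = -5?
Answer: 12100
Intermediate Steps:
P = 0 (P = 5 - (-5)*(-1) = 5 - 1*5 = 5 - 5 = 0)
Y(a, Z) = 1 + a*(-7 + Z) (Y(a, Z) = -2 + (((Z - 5) - 2)*a + 3) = -2 + (((-5 + Z) - 2)*a + 3) = -2 + ((-7 + Z)*a + 3) = -2 + (a*(-7 + Z) + 3) = -2 + (3 + a*(-7 + Z)) = 1 + a*(-7 + Z))
(Y(-4, P) + (2*2 + 5)²)² = ((1 - 7*(-4) + 0*(-4)) + (2*2 + 5)²)² = ((1 + 28 + 0) + (4 + 5)²)² = (29 + 9²)² = (29 + 81)² = 110² = 12100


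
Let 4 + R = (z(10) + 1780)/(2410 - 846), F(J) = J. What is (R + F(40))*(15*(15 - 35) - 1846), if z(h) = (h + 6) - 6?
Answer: -31167431/391 ≈ -79712.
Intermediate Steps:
z(h) = h (z(h) = (6 + h) - 6 = h)
R = -2233/782 (R = -4 + (10 + 1780)/(2410 - 846) = -4 + 1790/1564 = -4 + 1790*(1/1564) = -4 + 895/782 = -2233/782 ≈ -2.8555)
(R + F(40))*(15*(15 - 35) - 1846) = (-2233/782 + 40)*(15*(15 - 35) - 1846) = 29047*(15*(-20) - 1846)/782 = 29047*(-300 - 1846)/782 = (29047/782)*(-2146) = -31167431/391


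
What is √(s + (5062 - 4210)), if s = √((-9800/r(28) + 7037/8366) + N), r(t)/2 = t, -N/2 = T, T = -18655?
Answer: √(59631442512 + 8366*√2599135887602)/8366 ≈ 32.322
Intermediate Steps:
N = 37310 (N = -2*(-18655) = 37310)
r(t) = 2*t
s = √2599135887602/8366 (s = √((-9800/(2*28) + 7037/8366) + 37310) = √((-9800/56 + 7037*(1/8366)) + 37310) = √((-9800*1/56 + 7037/8366) + 37310) = √((-175 + 7037/8366) + 37310) = √(-1457013/8366 + 37310) = √(310678447/8366) = √2599135887602/8366 ≈ 192.71)
√(s + (5062 - 4210)) = √(√2599135887602/8366 + (5062 - 4210)) = √(√2599135887602/8366 + 852) = √(852 + √2599135887602/8366)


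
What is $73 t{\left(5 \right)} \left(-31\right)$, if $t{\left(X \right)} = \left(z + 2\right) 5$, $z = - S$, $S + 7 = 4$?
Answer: $-56575$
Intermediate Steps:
$S = -3$ ($S = -7 + 4 = -3$)
$z = 3$ ($z = \left(-1\right) \left(-3\right) = 3$)
$t{\left(X \right)} = 25$ ($t{\left(X \right)} = \left(3 + 2\right) 5 = 5 \cdot 5 = 25$)
$73 t{\left(5 \right)} \left(-31\right) = 73 \cdot 25 \left(-31\right) = 1825 \left(-31\right) = -56575$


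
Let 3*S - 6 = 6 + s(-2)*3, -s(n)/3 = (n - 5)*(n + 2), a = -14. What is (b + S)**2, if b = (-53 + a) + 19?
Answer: 1936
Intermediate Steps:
s(n) = -3*(-5 + n)*(2 + n) (s(n) = -3*(n - 5)*(n + 2) = -3*(-5 + n)*(2 + n))
S = 4 (S = 2 + (6 + (30 - 3*(-2)**2 + 9*(-2))*3)/3 = 2 + (6 + (30 - 3*4 - 18)*3)/3 = 2 + (6 + (30 - 12 - 18)*3)/3 = 2 + (6 + 0*3)/3 = 2 + (6 + 0)/3 = 2 + (1/3)*6 = 2 + 2 = 4)
b = -48 (b = (-53 - 14) + 19 = -67 + 19 = -48)
(b + S)**2 = (-48 + 4)**2 = (-44)**2 = 1936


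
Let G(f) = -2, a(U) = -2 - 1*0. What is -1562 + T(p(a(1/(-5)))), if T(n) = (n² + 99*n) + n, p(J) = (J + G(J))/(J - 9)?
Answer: -184586/121 ≈ -1525.5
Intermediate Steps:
a(U) = -2 (a(U) = -2 + 0 = -2)
p(J) = (-2 + J)/(-9 + J) (p(J) = (J - 2)/(J - 9) = (-2 + J)/(-9 + J))
T(n) = n² + 100*n
-1562 + T(p(a(1/(-5)))) = -1562 + ((-2 - 2)/(-9 - 2))*(100 + (-2 - 2)/(-9 - 2)) = -1562 + (-4/(-11))*(100 - 4/(-11)) = -1562 + (-1/11*(-4))*(100 - 1/11*(-4)) = -1562 + 4*(100 + 4/11)/11 = -1562 + (4/11)*(1104/11) = -1562 + 4416/121 = -184586/121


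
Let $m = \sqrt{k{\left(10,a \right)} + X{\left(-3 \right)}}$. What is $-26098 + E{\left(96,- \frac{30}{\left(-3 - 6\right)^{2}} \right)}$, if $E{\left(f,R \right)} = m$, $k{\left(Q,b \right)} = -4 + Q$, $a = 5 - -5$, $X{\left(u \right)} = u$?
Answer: $-26098 + \sqrt{3} \approx -26096.0$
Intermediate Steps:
$a = 10$ ($a = 5 + 5 = 10$)
$m = \sqrt{3}$ ($m = \sqrt{\left(-4 + 10\right) - 3} = \sqrt{6 - 3} = \sqrt{3} \approx 1.732$)
$E{\left(f,R \right)} = \sqrt{3}$
$-26098 + E{\left(96,- \frac{30}{\left(-3 - 6\right)^{2}} \right)} = -26098 + \sqrt{3}$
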